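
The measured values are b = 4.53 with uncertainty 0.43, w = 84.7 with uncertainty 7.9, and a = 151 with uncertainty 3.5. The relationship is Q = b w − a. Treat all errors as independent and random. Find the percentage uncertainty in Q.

22.0%

Let p = b·w = 384. δp/p = √((1·δb/b)² + (1·δw/w)²) = √(0.00901 + 0.00870) = 0.133, so δp = 51.1.
Q = p − a: δQ = √(δp² + δa²) = √(2610 + 12.2) = 51.2
Q = 233, so δQ/Q = 51.2/233 = 0.220.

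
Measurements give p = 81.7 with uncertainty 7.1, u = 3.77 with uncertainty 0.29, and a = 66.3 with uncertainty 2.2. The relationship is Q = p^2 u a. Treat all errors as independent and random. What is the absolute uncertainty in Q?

3.22e+05

For a monomial Q ∝ p^2, u, a, fractional errors add in quadrature:
  (2·δp/p)² = (2×0.0869)² = 0.0302;  (1·δu/u)² = (1×0.0769)² = 0.00592;  (1·δa/a)² = (1×0.0332)² = 0.00110
δQ/Q = √(0.0372) = 0.193
Q = 1.67e+06, so δQ = 0.193 × 1.67e+06 = 3.22e+05.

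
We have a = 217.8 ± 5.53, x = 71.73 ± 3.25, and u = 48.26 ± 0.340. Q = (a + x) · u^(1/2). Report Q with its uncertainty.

2011 ± 45.1

Let w = a + x = 289.5. δw = √(δa² + δx²) = √(30.6 + 10.6) = 6.41, so δw/w = 0.0222.
Q is then a monomial in w, u:
δQ/Q = √((δw/w)² + (½·δu/u)²) = √(0.000491 + 1.24e-05) = 0.0224
Q = 2011, so δQ = 0.0224 × 2011 = 45.1.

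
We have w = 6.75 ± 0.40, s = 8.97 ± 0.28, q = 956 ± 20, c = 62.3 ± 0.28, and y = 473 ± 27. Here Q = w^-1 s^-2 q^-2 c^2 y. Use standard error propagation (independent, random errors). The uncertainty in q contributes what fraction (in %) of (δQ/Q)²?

14.0%

(δQ/Q)² = (-1·δw/w)² + (-2·δs/s)² + (-2·δq/q)² + (2·δc/c)² + (1·δy/y)²
  w term: (-1×0.0593)² = 0.00351
  s term: (-2×0.0312)² = 0.00390
  q term: (-2×0.0209)² = 0.00175
  c term: (2×0.00449)² = 8.08e-05
  y term: (1×0.0571)² = 0.00326
Total = 0.0125. Share from q = 0.00175/0.0125 = 0.140.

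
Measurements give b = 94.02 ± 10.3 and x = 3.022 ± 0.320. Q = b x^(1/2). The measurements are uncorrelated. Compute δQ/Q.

Products/powers → add relative errors in quadrature, weighted by exponent:
  (1·δb/b)² = (1×0.110)² = 0.0120;  (½·δx/x)² = (0.5×0.106)² = 0.00280
δQ/Q = √(0.0148) = 0.122

0.122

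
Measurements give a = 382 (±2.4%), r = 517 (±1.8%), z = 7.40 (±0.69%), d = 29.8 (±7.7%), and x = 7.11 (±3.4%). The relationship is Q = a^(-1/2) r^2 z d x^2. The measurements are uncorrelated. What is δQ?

Relative error in a monomial: (δQ/Q)² = Σ (nᵢ · δxᵢ/xᵢ)².
  (−½·δa/a)² = (-0.5×0.0240)² = 0.000144;  (2·δr/r)² = (2×0.0180)² = 0.00130;  (1·δz/z)² = (1×0.00690)² = 4.76e-05;  (1·δd/d)² = (1×0.0770)² = 0.00593;  (2·δx/x)² = (2×0.0340)² = 0.00462
δQ/Q = √(0.0120) = 0.110
Q = 1.52e+08, so δQ = 0.110 × 1.52e+08 = 1.67e+07.

1.67e+07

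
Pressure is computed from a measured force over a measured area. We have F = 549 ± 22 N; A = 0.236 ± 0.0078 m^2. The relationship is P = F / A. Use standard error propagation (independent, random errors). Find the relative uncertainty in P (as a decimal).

P is a product of powers, so relative uncertainties combine in quadrature:
  (1·δF/F)² = (1×0.0401)² = 0.00161;  (-1·δA/A)² = (-1×0.0331)² = 0.00109
δP/P = √(0.00270) = 0.0519

0.0519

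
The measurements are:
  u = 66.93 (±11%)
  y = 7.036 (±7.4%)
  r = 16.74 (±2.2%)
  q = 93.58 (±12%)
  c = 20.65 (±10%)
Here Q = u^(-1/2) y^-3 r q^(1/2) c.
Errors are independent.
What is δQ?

Each factor contributes (exponent × relative error)² to (δQ/Q)²:
  (−½·δu/u)² = (-0.5×0.110)² = 0.00302;  (-3·δy/y)² = (-3×0.0740)² = 0.0493;  (1·δr/r)² = (1×0.0220)² = 0.000484;  (½·δq/q)² = (0.5×0.120)² = 0.00360;  (1·δc/c)² = (1×0.100)² = 0.0100
δQ/Q = √(0.0664) = 0.258
Q = 1.173, so δQ = 0.258 × 1.173 = 0.302.

0.302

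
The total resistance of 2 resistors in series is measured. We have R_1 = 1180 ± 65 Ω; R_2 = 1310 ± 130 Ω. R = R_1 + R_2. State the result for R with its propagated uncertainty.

Each term contributes (cᵢ δxᵢ)² to (δR)²:
  (δR_1)² = 4220;  (δR_2)² = 16900
δR = √(21100) = 145 Ω
R = 2490 Ω.

2490 ± 145 Ω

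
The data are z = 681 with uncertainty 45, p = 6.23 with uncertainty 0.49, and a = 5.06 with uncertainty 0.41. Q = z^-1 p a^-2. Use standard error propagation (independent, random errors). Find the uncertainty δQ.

6.86e-05

Products/powers → add relative errors in quadrature, weighted by exponent:
  (-1·δz/z)² = (-1×0.0661)² = 0.00437;  (1·δp/p)² = (1×0.0787)² = 0.00619;  (-2·δa/a)² = (-2×0.0810)² = 0.0263
δQ/Q = √(0.0368) = 0.192
Q = 0.000357, so δQ = 0.192 × 0.000357 = 6.86e-05.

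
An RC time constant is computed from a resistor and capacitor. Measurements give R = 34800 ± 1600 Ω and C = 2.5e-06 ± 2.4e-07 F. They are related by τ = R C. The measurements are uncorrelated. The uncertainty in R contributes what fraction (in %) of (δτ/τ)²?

18.7%

(δτ/τ)² = (1·δR/R)² + (1·δC/C)²
  R term: (1×0.0460)² = 0.00211
  C term: (1×0.0960)² = 0.00922
Total = 0.0113. Share from R = 0.00211/0.0113 = 0.187.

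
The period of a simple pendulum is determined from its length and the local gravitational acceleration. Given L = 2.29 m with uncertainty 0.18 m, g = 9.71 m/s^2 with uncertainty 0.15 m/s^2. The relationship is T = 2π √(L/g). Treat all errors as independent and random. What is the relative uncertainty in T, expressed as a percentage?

4.01%

Relative error in a monomial: (δT/T)² = Σ (nᵢ · δxᵢ/xᵢ)².
  (½·δL/L)² = (0.5×0.0786)² = 0.00154;  (−½·δg/g)² = (-0.5×0.0154)² = 5.97e-05
δT/T = √(0.00160) = 0.0401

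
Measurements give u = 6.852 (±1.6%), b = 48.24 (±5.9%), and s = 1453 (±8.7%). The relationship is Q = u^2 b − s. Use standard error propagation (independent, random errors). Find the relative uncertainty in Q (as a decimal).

0.244

Let p = u^2·b = 2265. δp/p = √((2·δu/u)² + (1·δb/b)²) = √(0.00102 + 0.00348) = 0.0671, so δp = 152.
Q = p − s: δQ = √(δp² + δs²) = √(23100 + 16000) = 198
Q = 811.9, so δQ/Q = 198/811.9 = 0.244.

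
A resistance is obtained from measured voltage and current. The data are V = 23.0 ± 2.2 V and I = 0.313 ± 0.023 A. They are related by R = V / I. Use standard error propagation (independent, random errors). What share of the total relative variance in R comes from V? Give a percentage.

62.9%

(δR/R)² = (1·δV/V)² + (-1·δI/I)²
  V term: (1×0.0957)² = 0.00915
  I term: (-1×0.0735)² = 0.00540
Total = 0.0145. Share from V = 0.00915/0.0145 = 0.629.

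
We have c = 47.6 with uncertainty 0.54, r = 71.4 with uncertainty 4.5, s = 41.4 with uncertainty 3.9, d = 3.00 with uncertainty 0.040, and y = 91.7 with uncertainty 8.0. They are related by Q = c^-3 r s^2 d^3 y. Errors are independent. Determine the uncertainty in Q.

627

For a monomial Q ∝ c^-3, r, s^2, d^3, y, fractional errors add in quadrature:
  (-3·δc/c)² = (-3×0.0113)² = 0.00116;  (1·δr/r)² = (1×0.0630)² = 0.00397;  (2·δs/s)² = (2×0.0942)² = 0.0355;  (3·δd/d)² = (3×0.0133)² = 0.00160;  (1·δy/y)² = (1×0.0872)² = 0.00761
δQ/Q = √(0.0498) = 0.223
Q = 2810, so δQ = 0.223 × 2810 = 627.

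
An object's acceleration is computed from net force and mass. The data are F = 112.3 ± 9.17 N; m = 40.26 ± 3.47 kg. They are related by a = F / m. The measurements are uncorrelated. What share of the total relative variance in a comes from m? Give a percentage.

52.7%

(δa/a)² = (1·δF/F)² + (-1·δm/m)²
  F term: (1×0.0817)² = 0.00667
  m term: (-1×0.0862)² = 0.00743
Total = 0.0141. Share from m = 0.00743/0.0141 = 0.527.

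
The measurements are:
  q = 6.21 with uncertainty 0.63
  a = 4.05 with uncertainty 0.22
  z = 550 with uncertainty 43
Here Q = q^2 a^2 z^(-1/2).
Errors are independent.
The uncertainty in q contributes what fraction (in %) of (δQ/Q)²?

75.5%

(δQ/Q)² = (2·δq/q)² + (2·δa/a)² + (−½·δz/z)²
  q term: (2×0.101)² = 0.0412
  a term: (2×0.0543)² = 0.0118
  z term: (-0.5×0.0782)² = 0.00153
Total = 0.0545. Share from q = 0.0412/0.0545 = 0.755.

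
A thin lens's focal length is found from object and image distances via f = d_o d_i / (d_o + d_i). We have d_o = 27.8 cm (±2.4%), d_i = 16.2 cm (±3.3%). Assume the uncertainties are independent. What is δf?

0.232 cm

∂f/∂d_o = (d_i/(d_o+d_i))² = 0.136;  ∂f/∂d_i = (d_o/(d_o+d_i))² = 0.399
δf = √((∂f/∂d_o · δd_o)² + (∂f/∂d_i · δd_i)²) = √(0.00818 + 0.0455) = 0.232 cm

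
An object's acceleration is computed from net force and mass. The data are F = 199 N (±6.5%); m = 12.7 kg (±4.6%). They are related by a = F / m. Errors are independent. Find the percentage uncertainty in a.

7.96%

Since a is a product/quotient, work with relative uncertainties:
  (1·δF/F)² = (1×0.0650)² = 0.00423;  (-1·δm/m)² = (-1×0.0460)² = 0.00212
δa/a = √(0.00634) = 0.0796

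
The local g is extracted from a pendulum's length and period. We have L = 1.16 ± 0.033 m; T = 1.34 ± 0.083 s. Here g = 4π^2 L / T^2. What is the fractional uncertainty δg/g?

Relative error in a monomial: (δg/g)² = Σ (nᵢ · δxᵢ/xᵢ)².
  (1·δL/L)² = (1×0.0284)² = 0.000809;  (-2·δT/T)² = (-2×0.0619)² = 0.0153
δg/g = √(0.0162) = 0.127

0.127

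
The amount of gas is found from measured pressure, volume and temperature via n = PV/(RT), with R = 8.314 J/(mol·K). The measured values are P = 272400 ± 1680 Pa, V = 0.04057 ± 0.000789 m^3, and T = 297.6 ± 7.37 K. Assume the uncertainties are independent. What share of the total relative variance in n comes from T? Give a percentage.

(δn/n)² = (1·δP/P)² + (1·δV/V)² + (-1·δT/T)²
  P term: (1×0.00617)² = 3.8e-05
  V term: (1×0.0194)² = 0.000378
  T term: (-1×0.0248)² = 0.000613
Total = 0.00103. Share from T = 0.000613/0.00103 = 0.596.

59.6%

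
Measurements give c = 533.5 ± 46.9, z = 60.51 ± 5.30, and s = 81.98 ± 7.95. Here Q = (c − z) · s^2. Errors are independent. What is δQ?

Let u = c − z = 473.0. δu = √(δc² + δz²) = √(2200 + 28.1) = 47.2, so δu/u = 0.0998.
Q is then a monomial in u, s:
δQ/Q = √((δu/u)² + (2·δs/s)²) = √(0.00996 + 0.0376) = 0.218
Q = 3.179e+06, so δQ = 0.218 × 3.179e+06 = 6.93e+05.

6.93e+05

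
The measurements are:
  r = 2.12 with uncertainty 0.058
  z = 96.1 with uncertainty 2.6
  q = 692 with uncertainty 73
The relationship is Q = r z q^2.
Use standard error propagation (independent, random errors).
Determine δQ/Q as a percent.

Since Q is a product/quotient, work with relative uncertainties:
  (1·δr/r)² = (1×0.0274)² = 0.000748;  (1·δz/z)² = (1×0.0271)² = 0.000732;  (2·δq/q)² = (2×0.105)² = 0.0445
δQ/Q = √(0.0460) = 0.214

21.4%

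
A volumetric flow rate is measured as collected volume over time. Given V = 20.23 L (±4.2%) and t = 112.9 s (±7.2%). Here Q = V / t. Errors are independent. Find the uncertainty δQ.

0.0149 L/s

Relative error in a monomial: (δQ/Q)² = Σ (nᵢ · δxᵢ/xᵢ)².
  (1·δV/V)² = (1×0.0420)² = 0.00176;  (-1·δt/t)² = (-1×0.0720)² = 0.00518
δQ/Q = √(0.00695) = 0.0834
Q = 0.1792 L/s, so δQ = 0.0834 × 0.1792 = 0.0149 L/s.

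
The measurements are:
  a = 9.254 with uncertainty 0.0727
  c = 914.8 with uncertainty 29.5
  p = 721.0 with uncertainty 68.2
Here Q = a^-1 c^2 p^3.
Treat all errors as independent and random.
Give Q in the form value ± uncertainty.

(3.389 ± 0.987) × 10^13

Relative error in a monomial: (δQ/Q)² = Σ (nᵢ · δxᵢ/xᵢ)².
  (-1·δa/a)² = (-1×0.00786)² = 6.17e-05;  (2·δc/c)² = (2×0.0322)² = 0.00416;  (3·δp/p)² = (3×0.0946)² = 0.0805
δQ/Q = √(0.0847) = 0.291
Q = 3.389e+13, so δQ = 0.291 × 3.389e+13 = 9.87e+12.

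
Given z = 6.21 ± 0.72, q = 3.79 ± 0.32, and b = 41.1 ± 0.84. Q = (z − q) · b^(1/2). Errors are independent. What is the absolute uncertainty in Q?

5.05

Let u = z − q = 2.42. δu = √(δz² + δq²) = √(0.518 + 0.102) = 0.788, so δu/u = 0.326.
Q is then a monomial in u, b:
δQ/Q = √((δu/u)² + (½·δb/b)²) = √(0.106 + 0.000104) = 0.326
Q = 15.5, so δQ = 0.326 × 15.5 = 5.05.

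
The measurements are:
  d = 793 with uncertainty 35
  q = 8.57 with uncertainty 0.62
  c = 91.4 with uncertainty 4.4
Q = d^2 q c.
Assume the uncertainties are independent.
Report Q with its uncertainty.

(4.93 ± 0.610) × 10^8

Relative error in a monomial: (δQ/Q)² = Σ (nᵢ · δxᵢ/xᵢ)².
  (2·δd/d)² = (2×0.0441)² = 0.00779;  (1·δq/q)² = (1×0.0723)² = 0.00523;  (1·δc/c)² = (1×0.0481)² = 0.00232
δQ/Q = √(0.0153) = 0.124
Q = 4.93e+08, so δQ = 0.124 × 4.93e+08 = 6.1e+07.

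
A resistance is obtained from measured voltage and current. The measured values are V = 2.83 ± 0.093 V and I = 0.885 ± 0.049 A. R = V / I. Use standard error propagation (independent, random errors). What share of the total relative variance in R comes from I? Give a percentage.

73.9%

(δR/R)² = (1·δV/V)² + (-1·δI/I)²
  V term: (1×0.0329)² = 0.00108
  I term: (-1×0.0554)² = 0.00307
Total = 0.00415. Share from I = 0.00307/0.00415 = 0.739.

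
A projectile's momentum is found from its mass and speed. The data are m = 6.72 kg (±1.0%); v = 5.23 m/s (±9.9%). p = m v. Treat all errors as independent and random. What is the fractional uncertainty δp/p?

0.0995

For a monomial p ∝ m, v, fractional errors add in quadrature:
  (1·δm/m)² = (1×0.0100)² = 0.000100;  (1·δv/v)² = (1×0.0990)² = 0.00980
δp/p = √(0.00990) = 0.0995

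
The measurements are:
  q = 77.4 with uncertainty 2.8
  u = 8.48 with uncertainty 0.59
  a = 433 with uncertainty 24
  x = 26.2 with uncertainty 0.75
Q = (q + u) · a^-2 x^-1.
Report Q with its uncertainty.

(1.75 ± 0.208) × 10^-5

Let w = q + u = 85.9. δw = √(δq² + δu²) = √(7.84 + 0.348) = 2.86, so δw/w = 0.0333.
Q is then a monomial in w, a, x:
δQ/Q = √((δw/w)² + (-2·δa/a)² + (-1·δx/x)²) = √(0.00111 + 0.0123 + 0.000819) = 0.119
Q = 1.75e-05, so δQ = 0.119 × 1.75e-05 = 2.08e-06.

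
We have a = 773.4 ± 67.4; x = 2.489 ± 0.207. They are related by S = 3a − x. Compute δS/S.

S is a linear combination, so absolute uncertainties add in quadrature:
  (3·δa)² = 40900;  (δx)² = 0.0428
δS = √(40900) = 202
S = 2318, so δS/S = 202/2318 = 0.0872.

0.0872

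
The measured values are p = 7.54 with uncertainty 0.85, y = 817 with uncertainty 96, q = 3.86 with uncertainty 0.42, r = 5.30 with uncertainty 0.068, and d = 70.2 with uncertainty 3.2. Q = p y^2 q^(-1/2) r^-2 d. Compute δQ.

1.74e+06

Q is a product of powers, so relative uncertainties combine in quadrature:
  (1·δp/p)² = (1×0.113)² = 0.0127;  (2·δy/y)² = (2×0.118)² = 0.0552;  (−½·δq/q)² = (-0.5×0.109)² = 0.00296;  (-2·δr/r)² = (-2×0.0128)² = 0.000658;  (1·δd/d)² = (1×0.0456)² = 0.00208
δQ/Q = √(0.0736) = 0.271
Q = 6.4e+06, so δQ = 0.271 × 6.4e+06 = 1.74e+06.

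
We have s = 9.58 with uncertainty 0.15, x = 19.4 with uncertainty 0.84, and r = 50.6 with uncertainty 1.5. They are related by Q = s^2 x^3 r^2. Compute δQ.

2.51e+08

Products/powers → add relative errors in quadrature, weighted by exponent:
  (2·δs/s)² = (2×0.0157)² = 0.000981;  (3·δx/x)² = (3×0.0433)² = 0.0169;  (2·δr/r)² = (2×0.0296)² = 0.00352
δQ/Q = √(0.0214) = 0.146
Q = 1.72e+09, so δQ = 0.146 × 1.72e+09 = 2.51e+08.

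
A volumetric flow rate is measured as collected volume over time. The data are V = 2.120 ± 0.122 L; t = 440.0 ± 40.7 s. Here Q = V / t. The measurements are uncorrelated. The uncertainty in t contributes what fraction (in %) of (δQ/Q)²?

72.1%

(δQ/Q)² = (1·δV/V)² + (-1·δt/t)²
  V term: (1×0.0575)² = 0.00331
  t term: (-1×0.0925)² = 0.00856
Total = 0.0119. Share from t = 0.00856/0.0119 = 0.721.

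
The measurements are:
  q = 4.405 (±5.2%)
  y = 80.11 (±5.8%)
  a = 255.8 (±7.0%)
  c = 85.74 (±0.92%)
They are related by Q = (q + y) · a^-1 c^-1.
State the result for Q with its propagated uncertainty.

Let u = q + y = 84.52. δu = √(δq² + δy²) = √(0.0525 + 21.6) = 4.65, so δu/u = 0.0550.
Q is then a monomial in u, a, c:
δQ/Q = √((δu/u)² + (-1·δa/a)² + (-1·δc/c)²) = √(0.00303 + 0.00490 + 8.46e-05) = 0.0895
Q = 0.003853, so δQ = 0.0895 × 0.003853 = 0.000345.

0.003853 ± 0.000345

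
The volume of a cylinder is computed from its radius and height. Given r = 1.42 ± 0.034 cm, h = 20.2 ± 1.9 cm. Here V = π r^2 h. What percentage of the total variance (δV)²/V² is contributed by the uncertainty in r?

20.6%

(δV/V)² = (2·δr/r)² + (1·δh/h)²
  r term: (2×0.0239)² = 0.00229
  h term: (1×0.0941)² = 0.00885
Total = 0.0111. Share from r = 0.00229/0.0111 = 0.206.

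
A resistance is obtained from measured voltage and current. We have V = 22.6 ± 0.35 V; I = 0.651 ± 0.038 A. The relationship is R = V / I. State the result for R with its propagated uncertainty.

R is a product of powers, so relative uncertainties combine in quadrature:
  (1·δV/V)² = (1×0.0155)² = 0.000240;  (-1·δI/I)² = (-1×0.0584)² = 0.00341
δR/R = √(0.00365) = 0.0604
R = 34.7 Ω, so δR = 0.0604 × 34.7 = 2.10 Ω.

34.7 ± 2.10 Ω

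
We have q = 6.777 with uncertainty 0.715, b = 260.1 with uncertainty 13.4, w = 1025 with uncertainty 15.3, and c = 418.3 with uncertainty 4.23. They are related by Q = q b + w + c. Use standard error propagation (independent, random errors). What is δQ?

208

Let p = q·b = 1763. δp/p = √((1·δq/q)² + (1·δb/b)²) = √(0.0111 + 0.00265) = 0.117, so δp = 207.
Q = p + w + c: δQ = √(δp² + δw² + δc²) = √(42800 + 234 + 17.9) = 208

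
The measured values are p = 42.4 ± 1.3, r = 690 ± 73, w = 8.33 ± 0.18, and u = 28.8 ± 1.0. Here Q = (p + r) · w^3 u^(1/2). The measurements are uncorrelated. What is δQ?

2.73e+05

Let h = p + r = 732. δh = √(δp² + δr²) = √(1.69 + 5330) = 73.0, so δh/h = 0.0997.
Q is then a monomial in h, w, u:
δQ/Q = √((δh/h)² + (3·δw/w)² + (½·δu/u)²) = √(0.00994 + 0.00420 + 0.000301) = 0.120
Q = 2.27e+06, so δQ = 0.120 × 2.27e+06 = 2.73e+05.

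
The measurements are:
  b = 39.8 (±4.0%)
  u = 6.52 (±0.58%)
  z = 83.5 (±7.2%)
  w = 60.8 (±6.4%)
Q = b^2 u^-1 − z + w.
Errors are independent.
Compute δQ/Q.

0.0943

Let p = b^2·u^-1 = 243. δp/p = √((2·δb/b)² + (-1·δu/u)²) = √(0.00640 + 3.36e-05) = 0.0802, so δp = 19.5.
Q = p − z + w: δQ = √(δp² + δz² + δw²) = √(380 + 36.1 + 15.1) = 20.8
Q = 220, so δQ/Q = 20.8/220 = 0.0943.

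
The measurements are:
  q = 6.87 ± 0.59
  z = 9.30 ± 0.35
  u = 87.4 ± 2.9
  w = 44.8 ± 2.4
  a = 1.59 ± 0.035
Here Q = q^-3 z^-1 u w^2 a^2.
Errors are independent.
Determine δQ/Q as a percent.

28.7%

Each factor contributes (exponent × relative error)² to (δQ/Q)²:
  (-3·δq/q)² = (-3×0.0859)² = 0.0664;  (-1·δz/z)² = (-1×0.0376)² = 0.00142;  (1·δu/u)² = (1×0.0332)² = 0.00110;  (2·δw/w)² = (2×0.0536)² = 0.0115;  (2·δa/a)² = (2×0.0220)² = 0.00194
δQ/Q = √(0.0823) = 0.287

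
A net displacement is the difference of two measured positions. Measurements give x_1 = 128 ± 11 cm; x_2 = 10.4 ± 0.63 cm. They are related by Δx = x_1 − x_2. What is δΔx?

11.0 cm

For a sum/difference, combine absolute errors in quadrature:
  (δx_1)² = 121;  (δx_2)² = 0.397
δΔx = √(121) = 11.0 cm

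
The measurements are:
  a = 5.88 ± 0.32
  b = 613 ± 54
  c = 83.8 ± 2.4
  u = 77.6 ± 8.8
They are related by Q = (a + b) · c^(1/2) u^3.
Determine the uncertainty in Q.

9.31e+08

Let w = a + b = 619. δw = √(δa² + δb²) = √(0.102 + 2920) = 54.0, so δw/w = 0.0873.
Q is then a monomial in w, c, u:
δQ/Q = √((δw/w)² + (½·δc/c)² + (3·δu/u)²) = √(0.00761 + 0.000205 + 0.116) = 0.352
Q = 2.65e+09, so δQ = 0.352 × 2.65e+09 = 9.31e+08.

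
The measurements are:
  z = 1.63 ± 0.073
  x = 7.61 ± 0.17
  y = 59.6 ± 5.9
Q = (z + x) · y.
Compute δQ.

Let u = z + x = 9.24. δu = √(δz² + δx²) = √(0.00533 + 0.0289) = 0.185, so δu/u = 0.0200.
Q is then a monomial in u, y:
δQ/Q = √((δu/u)² + (1·δy/y)²) = √(0.000401 + 0.00980) = 0.101
Q = 551, so δQ = 0.101 × 551 = 55.6.

55.6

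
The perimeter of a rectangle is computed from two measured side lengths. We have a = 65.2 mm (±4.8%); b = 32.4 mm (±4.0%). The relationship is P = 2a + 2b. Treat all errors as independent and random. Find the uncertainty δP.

Each term contributes (cᵢ δxᵢ)² to (δP)²:
  (2·δa)² = 39.2;  (2·δb)² = 6.72
δP = √(45.9) = 6.77 mm

6.77 mm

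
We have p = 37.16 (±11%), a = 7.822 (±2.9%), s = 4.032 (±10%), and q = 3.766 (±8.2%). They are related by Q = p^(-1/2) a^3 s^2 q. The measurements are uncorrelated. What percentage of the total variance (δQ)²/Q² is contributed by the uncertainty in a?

(δQ/Q)² = (−½·δp/p)² + (3·δa/a)² + (2·δs/s)² + (1·δq/q)²
  p term: (-0.5×0.110)² = 0.00302
  a term: (3×0.0290)² = 0.00757
  s term: (2×0.100)² = 0.0400
  q term: (1×0.0820)² = 0.00672
Total = 0.0573. Share from a = 0.00757/0.0573 = 0.132.

13.2%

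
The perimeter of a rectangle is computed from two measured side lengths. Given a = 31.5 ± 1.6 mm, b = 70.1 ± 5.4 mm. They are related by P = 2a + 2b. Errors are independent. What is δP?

11.3 mm

P is a linear combination, so absolute uncertainties add in quadrature:
  (2·δa)² = 10.2;  (2·δb)² = 117
δP = √(127) = 11.3 mm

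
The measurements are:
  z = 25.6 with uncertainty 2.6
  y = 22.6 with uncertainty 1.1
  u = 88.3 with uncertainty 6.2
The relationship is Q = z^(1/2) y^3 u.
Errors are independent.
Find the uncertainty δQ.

8.76e+05

Q is a product of powers, so relative uncertainties combine in quadrature:
  (½·δz/z)² = (0.5×0.102)² = 0.00258;  (3·δy/y)² = (3×0.0487)² = 0.0213;  (1·δu/u)² = (1×0.0702)² = 0.00493
δQ/Q = √(0.0288) = 0.170
Q = 5.16e+06, so δQ = 0.170 × 5.16e+06 = 8.76e+05.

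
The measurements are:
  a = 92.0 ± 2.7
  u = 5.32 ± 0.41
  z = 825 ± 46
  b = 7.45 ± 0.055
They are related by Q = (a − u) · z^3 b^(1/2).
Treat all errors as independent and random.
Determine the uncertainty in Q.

2.26e+10

Let w = a − u = 86.7. δw = √(δa² + δu²) = √(7.29 + 0.168) = 2.73, so δw/w = 0.0315.
Q is then a monomial in w, z, b:
δQ/Q = √((δw/w)² + (3·δz/z)² + (½·δb/b)²) = √(0.000993 + 0.0280 + 1.36e-05) = 0.170
Q = 1.33e+11, so δQ = 0.170 × 1.33e+11 = 2.26e+10.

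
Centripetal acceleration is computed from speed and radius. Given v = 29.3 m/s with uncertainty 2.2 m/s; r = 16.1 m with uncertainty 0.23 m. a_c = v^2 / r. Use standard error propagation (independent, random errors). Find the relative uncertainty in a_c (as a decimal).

Relative error in a monomial: (δa_c/a_c)² = Σ (nᵢ · δxᵢ/xᵢ)².
  (2·δv/v)² = (2×0.0751)² = 0.0226;  (-1·δr/r)² = (-1×0.0143)² = 0.000204
δa_c/a_c = √(0.0228) = 0.151

0.151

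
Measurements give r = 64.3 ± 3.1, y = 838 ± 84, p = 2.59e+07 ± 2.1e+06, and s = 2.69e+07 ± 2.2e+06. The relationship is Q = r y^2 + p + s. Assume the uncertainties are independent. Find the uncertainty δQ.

9.79e+06

Let w = r·y^2 = 4.52e+07. δw/w = √((1·δr/r)² + (2·δy/y)²) = √(0.00232 + 0.0402) = 0.206, so δw = 9.31e+06.
Q = w + p + s: δQ = √(δw² + δp² + δs²) = √(8.67e+13 + 4.41e+12 + 4.84e+12) = 9.79e+06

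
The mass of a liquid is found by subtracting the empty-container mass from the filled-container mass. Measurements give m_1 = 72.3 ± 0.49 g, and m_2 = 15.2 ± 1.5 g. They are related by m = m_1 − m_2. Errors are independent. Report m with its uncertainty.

For a sum/difference, combine absolute errors in quadrature:
  (δm_1)² = 0.240;  (δm_2)² = 2.25
δm = √(2.49) = 1.58 g
m = 57.1 g.

57.1 ± 1.58 g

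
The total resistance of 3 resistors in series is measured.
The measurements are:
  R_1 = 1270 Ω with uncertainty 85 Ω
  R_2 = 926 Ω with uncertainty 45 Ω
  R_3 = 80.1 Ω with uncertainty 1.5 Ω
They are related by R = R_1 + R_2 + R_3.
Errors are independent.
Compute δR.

Absolute uncertainties add in quadrature for a linear combination:
  (δR_1)² = 7220;  (δR_2)² = 2020;  (δR_3)² = 2.25
δR = √(9250) = 96.2 Ω

96.2 Ω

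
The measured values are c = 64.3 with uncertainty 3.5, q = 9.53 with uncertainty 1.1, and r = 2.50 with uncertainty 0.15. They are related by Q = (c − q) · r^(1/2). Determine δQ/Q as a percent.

Let u = c − q = 54.8. δu = √(δc² + δq²) = √(12.2 + 1.21) = 3.67, so δu/u = 0.0670.
Q is then a monomial in u, r:
δQ/Q = √((δu/u)² + (½·δr/r)²) = √(0.00449 + 0.000900) = 0.0734

7.34%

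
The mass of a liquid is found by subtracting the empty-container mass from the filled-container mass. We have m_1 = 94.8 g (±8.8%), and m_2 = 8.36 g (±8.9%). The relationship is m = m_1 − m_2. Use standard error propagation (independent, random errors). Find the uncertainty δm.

Sums and differences: (δm)² = Σ (cᵢ δxᵢ)².
  (δm_1)² = 69.6;  (δm_2)² = 0.554
δm = √(70.1) = 8.38 g

8.38 g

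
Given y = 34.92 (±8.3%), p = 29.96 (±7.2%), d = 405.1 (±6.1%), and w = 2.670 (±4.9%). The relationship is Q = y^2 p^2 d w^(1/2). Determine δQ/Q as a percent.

22.9%

Each factor contributes (exponent × relative error)² to (δQ/Q)²:
  (2·δy/y)² = (2×0.0830)² = 0.0276;  (2·δp/p)² = (2×0.0720)² = 0.0207;  (1·δd/d)² = (1×0.0610)² = 0.00372;  (½·δw/w)² = (0.5×0.0490)² = 0.000600
δQ/Q = √(0.0526) = 0.229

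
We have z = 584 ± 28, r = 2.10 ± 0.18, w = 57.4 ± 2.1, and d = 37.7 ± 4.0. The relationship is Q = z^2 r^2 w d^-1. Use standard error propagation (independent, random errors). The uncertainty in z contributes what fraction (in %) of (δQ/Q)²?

18.0%

(δQ/Q)² = (2·δz/z)² + (2·δr/r)² + (1·δw/w)² + (-1·δd/d)²
  z term: (2×0.0479)² = 0.00919
  r term: (2×0.0857)² = 0.0294
  w term: (1×0.0366)² = 0.00134
  d term: (-1×0.106)² = 0.0113
Total = 0.0512. Share from z = 0.00919/0.0512 = 0.180.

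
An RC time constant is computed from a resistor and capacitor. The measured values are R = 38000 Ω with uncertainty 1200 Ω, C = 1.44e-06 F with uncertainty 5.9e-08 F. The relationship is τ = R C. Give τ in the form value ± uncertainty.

Each factor contributes (exponent × relative error)² to (δτ/τ)²:
  (1·δR/R)² = (1×0.0316)² = 0.000997;  (1·δC/C)² = (1×0.0410)² = 0.00168
δτ/τ = √(0.00268) = 0.0517
τ = 0.0547 s, so δτ = 0.0517 × 0.0547 = 0.00283 s.

0.0547 ± 0.00283 s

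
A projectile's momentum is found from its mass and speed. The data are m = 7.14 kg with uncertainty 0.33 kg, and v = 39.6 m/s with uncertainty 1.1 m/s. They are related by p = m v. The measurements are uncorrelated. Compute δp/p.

0.0539

For a monomial p ∝ m, v, fractional errors add in quadrature:
  (1·δm/m)² = (1×0.0462)² = 0.00214;  (1·δv/v)² = (1×0.0278)² = 0.000772
δp/p = √(0.00291) = 0.0539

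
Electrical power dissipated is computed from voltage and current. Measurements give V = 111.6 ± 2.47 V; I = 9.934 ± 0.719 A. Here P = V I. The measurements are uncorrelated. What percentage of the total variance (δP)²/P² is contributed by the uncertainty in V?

8.55%

(δP/P)² = (1·δV/V)² + (1·δI/I)²
  V term: (1×0.0221)² = 0.000490
  I term: (1×0.0724)² = 0.00524
Total = 0.00573. Share from V = 0.000490/0.00573 = 0.0855.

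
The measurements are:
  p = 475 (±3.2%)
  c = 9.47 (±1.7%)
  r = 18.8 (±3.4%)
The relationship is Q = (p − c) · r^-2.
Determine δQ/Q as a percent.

Let u = p − c = 466. δu = √(δp² + δc²) = √(231 + 0.0259) = 15.2, so δu/u = 0.0327.
Q is then a monomial in u, r:
δQ/Q = √((δu/u)² + (-2·δr/r)²) = √(0.00107 + 0.00462) = 0.0754

7.54%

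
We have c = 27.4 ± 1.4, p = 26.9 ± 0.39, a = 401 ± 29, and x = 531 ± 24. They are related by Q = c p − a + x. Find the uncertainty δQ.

54.3

Let w = c·p = 737. δw/w = √((1·δc/c)² + (1·δp/p)²) = √(0.00261 + 0.000210) = 0.0531, so δw = 39.1.
Q = w − a + x: δQ = √(δw² + δa² + δx²) = √(1530 + 841 + 576) = 54.3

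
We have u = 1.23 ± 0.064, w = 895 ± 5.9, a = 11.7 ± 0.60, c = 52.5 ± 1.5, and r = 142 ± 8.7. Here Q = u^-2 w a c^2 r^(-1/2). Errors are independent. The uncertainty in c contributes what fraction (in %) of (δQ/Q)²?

(δQ/Q)² = (-2·δu/u)² + (1·δw/w)² + (1·δa/a)² + (2·δc/c)² + (−½·δr/r)²
  u term: (-2×0.0520)² = 0.0108
  w term: (1×0.00659)² = 4.35e-05
  a term: (1×0.0513)² = 0.00263
  c term: (2×0.0286)² = 0.00327
  r term: (-0.5×0.0613)² = 0.000938
Total = 0.0177. Share from c = 0.00327/0.0177 = 0.184.

18.4%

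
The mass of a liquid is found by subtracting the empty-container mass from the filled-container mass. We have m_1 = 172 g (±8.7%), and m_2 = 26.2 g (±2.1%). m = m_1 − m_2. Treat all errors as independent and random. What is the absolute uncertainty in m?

Each term contributes (cᵢ δxᵢ)² to (δm)²:
  (δm_1)² = 224;  (δm_2)² = 0.303
δm = √(224) = 15.0 g

15.0 g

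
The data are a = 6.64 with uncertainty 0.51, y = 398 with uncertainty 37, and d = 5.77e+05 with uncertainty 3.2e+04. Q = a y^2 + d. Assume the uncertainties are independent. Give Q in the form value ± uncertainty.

Let p = a·y^2 = 1.05e+06. δp/p = √((1·δa/a)² + (2·δy/y)²) = √(0.00590 + 0.0346) = 0.201, so δp = 2.12e+05.
Q = p + d: δQ = √(δp² + δd²) = √(4.48e+10 + 1.02e+09) = 2.14e+05
Q = 1.63e+06.

(1.63 ± 0.214) × 10^6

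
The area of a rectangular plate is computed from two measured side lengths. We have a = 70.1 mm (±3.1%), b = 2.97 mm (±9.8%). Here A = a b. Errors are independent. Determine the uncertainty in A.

21.4 mm^2

Products/powers → add relative errors in quadrature, weighted by exponent:
  (1·δa/a)² = (1×0.0310)² = 0.000961;  (1·δb/b)² = (1×0.0980)² = 0.00960
δA/A = √(0.0106) = 0.103
A = 208 mm^2, so δA = 0.103 × 208 = 21.4 mm^2.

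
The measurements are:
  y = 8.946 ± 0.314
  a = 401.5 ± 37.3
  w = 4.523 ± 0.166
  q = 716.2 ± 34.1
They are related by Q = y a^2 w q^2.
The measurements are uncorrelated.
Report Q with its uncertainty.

(3.346 ± 0.719) × 10^12

Since Q is a product/quotient, work with relative uncertainties:
  (1·δy/y)² = (1×0.0351)² = 0.00123;  (2·δa/a)² = (2×0.0929)² = 0.0345;  (1·δw/w)² = (1×0.0367)² = 0.00135;  (2·δq/q)² = (2×0.0476)² = 0.00907
δQ/Q = √(0.0462) = 0.215
Q = 3.346e+12, so δQ = 0.215 × 3.346e+12 = 7.19e+11.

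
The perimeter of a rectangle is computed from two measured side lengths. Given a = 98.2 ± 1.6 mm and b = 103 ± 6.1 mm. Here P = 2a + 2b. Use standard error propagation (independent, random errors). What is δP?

Each term contributes (cᵢ δxᵢ)² to (δP)²:
  (2·δa)² = 10.2;  (2·δb)² = 149
δP = √(159) = 12.6 mm

12.6 mm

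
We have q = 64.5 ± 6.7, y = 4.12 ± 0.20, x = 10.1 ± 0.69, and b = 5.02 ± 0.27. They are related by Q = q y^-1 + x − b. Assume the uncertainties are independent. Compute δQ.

1.94

Let p = q·y^-1 = 15.7. δp/p = √((1·δq/q)² + (-1·δy/y)²) = √(0.0108 + 0.00236) = 0.115, so δp = 1.80.
Q = p + x − b: δQ = √(δp² + δx² + δb²) = √(3.22 + 0.476 + 0.0729) = 1.94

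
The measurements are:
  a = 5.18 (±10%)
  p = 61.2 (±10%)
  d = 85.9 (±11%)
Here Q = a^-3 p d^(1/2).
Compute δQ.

1.31

Products/powers → add relative errors in quadrature, weighted by exponent:
  (-3·δa/a)² = (-3×0.100)² = 0.0900;  (1·δp/p)² = (1×0.100)² = 0.0100;  (½·δd/d)² = (0.5×0.110)² = 0.00302
δQ/Q = √(0.103) = 0.321
Q = 4.08, so δQ = 0.321 × 4.08 = 1.31.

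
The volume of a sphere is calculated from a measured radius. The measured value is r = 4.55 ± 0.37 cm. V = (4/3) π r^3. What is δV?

96.3 cm^3

V ∝ r^3, so δV/V = |3| · δr/r = 3 × 0.0813 = 0.244.
V = 395 cm^3, so δV = 0.244 × 395 = 96.3 cm^3.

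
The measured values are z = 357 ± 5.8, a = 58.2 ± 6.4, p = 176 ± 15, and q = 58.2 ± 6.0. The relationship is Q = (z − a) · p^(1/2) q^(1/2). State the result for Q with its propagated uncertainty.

Let u = z − a = 299. δu = √(δz² + δa²) = √(33.6 + 41.0) = 8.64, so δu/u = 0.0289.
Q is then a monomial in u, p, q:
δQ/Q = √((δu/u)² + (½·δp/p)² + (½·δq/q)²) = √(0.000836 + 0.00182 + 0.00266) = 0.0729
Q = 30200, so δQ = 0.0729 × 30200 = 2200.

30200 ± 2200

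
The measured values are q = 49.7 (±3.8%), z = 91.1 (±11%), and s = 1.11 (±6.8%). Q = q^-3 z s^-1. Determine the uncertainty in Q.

Relative error in a monomial: (δQ/Q)² = Σ (nᵢ · δxᵢ/xᵢ)².
  (-3·δq/q)² = (-3×0.0380)² = 0.0130;  (1·δz/z)² = (1×0.110)² = 0.0121;  (-1·δs/s)² = (-1×0.0680)² = 0.00462
δQ/Q = √(0.0297) = 0.172
Q = 0.000669, so δQ = 0.172 × 0.000669 = 0.000115.

0.000115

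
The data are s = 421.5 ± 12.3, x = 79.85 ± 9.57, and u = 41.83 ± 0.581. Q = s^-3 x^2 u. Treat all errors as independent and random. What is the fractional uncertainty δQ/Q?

0.256

Relative error in a monomial: (δQ/Q)² = Σ (nᵢ · δxᵢ/xᵢ)².
  (-3·δs/s)² = (-3×0.0292)² = 0.00766;  (2·δx/x)² = (2×0.120)² = 0.0575;  (1·δu/u)² = (1×0.0139)² = 0.000193
δQ/Q = √(0.0653) = 0.256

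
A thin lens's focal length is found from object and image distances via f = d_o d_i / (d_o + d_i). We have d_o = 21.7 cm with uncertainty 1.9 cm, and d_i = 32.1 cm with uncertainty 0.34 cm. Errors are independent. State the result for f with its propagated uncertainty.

12.9 ± 0.679 cm

∂f/∂d_o = (d_i/(d_o+d_i))² = 0.356;  ∂f/∂d_i = (d_o/(d_o+d_i))² = 0.163
δf = √((∂f/∂d_o · δd_o)² + (∂f/∂d_i · δd_i)²) = √(0.458 + 0.00306) = 0.679 cm
f = 12.9 cm.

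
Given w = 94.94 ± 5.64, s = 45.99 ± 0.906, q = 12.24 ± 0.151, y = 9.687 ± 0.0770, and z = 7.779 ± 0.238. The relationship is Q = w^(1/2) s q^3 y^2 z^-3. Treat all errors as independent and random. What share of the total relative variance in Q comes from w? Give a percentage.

7.80%

(δQ/Q)² = (½·δw/w)² + (1·δs/s)² + (3·δq/q)² + (2·δy/y)² + (-3·δz/z)²
  w term: (0.5×0.0594)² = 0.000882
  s term: (1×0.0197)² = 0.000388
  q term: (3×0.0123)² = 0.00137
  y term: (2×0.00795)² = 0.000253
  z term: (-3×0.0306)² = 0.00842
Total = 0.0113. Share from w = 0.000882/0.0113 = 0.0780.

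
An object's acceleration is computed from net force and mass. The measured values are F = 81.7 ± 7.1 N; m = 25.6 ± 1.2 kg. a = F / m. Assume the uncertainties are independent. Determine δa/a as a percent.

Products/powers → add relative errors in quadrature, weighted by exponent:
  (1·δF/F)² = (1×0.0869)² = 0.00755;  (-1·δm/m)² = (-1×0.0469)² = 0.00220
δa/a = √(0.00975) = 0.0987

9.87%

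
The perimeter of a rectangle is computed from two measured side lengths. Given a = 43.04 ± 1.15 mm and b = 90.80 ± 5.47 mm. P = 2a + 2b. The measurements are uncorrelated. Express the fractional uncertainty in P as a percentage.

Each term contributes (cᵢ δxᵢ)² to (δP)²:
  (2·δa)² = 5.29;  (2·δb)² = 120
δP = √(125) = 11.2 mm
P = 267.7 mm, so δP/P = 11.2/267.7 = 0.0418.

4.18%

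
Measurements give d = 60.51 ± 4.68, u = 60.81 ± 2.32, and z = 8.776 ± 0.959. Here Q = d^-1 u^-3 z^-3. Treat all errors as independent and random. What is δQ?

Relative error in a monomial: (δQ/Q)² = Σ (nᵢ · δxᵢ/xᵢ)².
  (-1·δd/d)² = (-1×0.0773)² = 0.00598;  (-3·δu/u)² = (-3×0.0382)² = 0.0131;  (-3·δz/z)² = (-3×0.109)² = 0.107
δQ/Q = √(0.127) = 0.356
Q = 1.087e-10, so δQ = 0.356 × 1.087e-10 = 3.87e-11.

3.87e-11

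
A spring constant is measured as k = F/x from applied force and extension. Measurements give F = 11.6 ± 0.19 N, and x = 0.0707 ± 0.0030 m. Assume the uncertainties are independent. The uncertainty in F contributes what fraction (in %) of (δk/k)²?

(δk/k)² = (1·δF/F)² + (-1·δx/x)²
  F term: (1×0.0164)² = 0.000268
  x term: (-1×0.0424)² = 0.00180
Total = 0.00207. Share from F = 0.000268/0.00207 = 0.130.

13.0%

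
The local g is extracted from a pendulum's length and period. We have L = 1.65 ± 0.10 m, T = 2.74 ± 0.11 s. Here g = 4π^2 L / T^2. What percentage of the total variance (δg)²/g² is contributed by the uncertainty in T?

(δg/g)² = (1·δL/L)² + (-2·δT/T)²
  L term: (1×0.0606)² = 0.00367
  T term: (-2×0.0401)² = 0.00645
Total = 0.0101. Share from T = 0.00645/0.0101 = 0.637.

63.7%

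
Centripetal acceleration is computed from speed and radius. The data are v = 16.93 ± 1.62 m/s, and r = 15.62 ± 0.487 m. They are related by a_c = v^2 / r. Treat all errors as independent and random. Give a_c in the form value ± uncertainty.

Each factor contributes (exponent × relative error)² to (δa_c/a_c)²:
  (2·δv/v)² = (2×0.0957)² = 0.0366;  (-1·δr/r)² = (-1×0.0312)² = 0.000972
δa_c/a_c = √(0.0376) = 0.194
a_c = 18.35 m/s^2, so δa_c = 0.194 × 18.35 = 3.56 m/s^2.

18.35 ± 3.56 m/s^2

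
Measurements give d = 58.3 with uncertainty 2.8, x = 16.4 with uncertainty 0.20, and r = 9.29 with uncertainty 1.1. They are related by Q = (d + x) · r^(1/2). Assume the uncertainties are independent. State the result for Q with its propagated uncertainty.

Let u = d + x = 74.7. δu = √(δd² + δx²) = √(7.84 + 0.0400) = 2.81, so δu/u = 0.0376.
Q is then a monomial in u, r:
δQ/Q = √((δu/u)² + (½·δr/r)²) = √(0.00141 + 0.00351) = 0.0701
Q = 228, so δQ = 0.0701 × 228 = 16.0.

228 ± 16.0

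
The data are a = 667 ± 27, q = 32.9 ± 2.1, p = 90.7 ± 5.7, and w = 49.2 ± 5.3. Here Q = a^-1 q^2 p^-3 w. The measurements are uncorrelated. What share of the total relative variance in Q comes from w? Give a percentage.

(δQ/Q)² = (-1·δa/a)² + (2·δq/q)² + (-3·δp/p)² + (1·δw/w)²
  a term: (-1×0.0405)² = 0.00164
  q term: (2×0.0638)² = 0.0163
  p term: (-3×0.0628)² = 0.0355
  w term: (1×0.108)² = 0.0116
Total = 0.0651. Share from w = 0.0116/0.0651 = 0.178.

17.8%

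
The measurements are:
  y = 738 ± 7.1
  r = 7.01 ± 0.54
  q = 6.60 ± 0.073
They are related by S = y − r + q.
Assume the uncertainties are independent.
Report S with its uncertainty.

738 ± 7.12

Each term contributes (cᵢ δxᵢ)² to (δS)²:
  (δy)² = 50.4;  (δr)² = 0.292;  (δq)² = 0.00533
δS = √(50.7) = 7.12
S = 738.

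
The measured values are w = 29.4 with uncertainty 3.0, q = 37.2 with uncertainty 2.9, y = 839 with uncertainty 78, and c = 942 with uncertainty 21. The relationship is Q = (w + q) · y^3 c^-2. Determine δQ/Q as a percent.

Let u = w + q = 66.6. δu = √(δw² + δq²) = √(9.00 + 8.41) = 4.17, so δu/u = 0.0627.
Q is then a monomial in u, y, c:
δQ/Q = √((δu/u)² + (3·δy/y)² + (-2·δc/c)²) = √(0.00393 + 0.0778 + 0.00199) = 0.289

28.9%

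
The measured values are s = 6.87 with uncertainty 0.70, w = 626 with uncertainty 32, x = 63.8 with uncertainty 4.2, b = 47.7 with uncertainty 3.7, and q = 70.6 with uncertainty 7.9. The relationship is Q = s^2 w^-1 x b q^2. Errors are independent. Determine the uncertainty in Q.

3.7e+05

Products/powers → add relative errors in quadrature, weighted by exponent:
  (2·δs/s)² = (2×0.102)² = 0.0415;  (-1·δw/w)² = (-1×0.0511)² = 0.00261;  (1·δx/x)² = (1×0.0658)² = 0.00433;  (1·δb/b)² = (1×0.0776)² = 0.00602;  (2·δq/q)² = (2×0.112)² = 0.0501
δQ/Q = √(0.105) = 0.323
Q = 1.14e+06, so δQ = 0.323 × 1.14e+06 = 3.7e+05.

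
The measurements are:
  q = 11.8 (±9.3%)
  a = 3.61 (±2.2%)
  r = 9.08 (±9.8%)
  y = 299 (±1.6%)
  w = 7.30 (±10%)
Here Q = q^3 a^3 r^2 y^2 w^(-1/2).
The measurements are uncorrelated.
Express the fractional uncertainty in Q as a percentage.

35.2%

For a monomial Q ∝ q^3, a^3, r^2, y^2, w^(-1/2), fractional errors add in quadrature:
  (3·δq/q)² = (3×0.0930)² = 0.0778;  (3·δa/a)² = (3×0.0220)² = 0.00436;  (2·δr/r)² = (2×0.0980)² = 0.0384;  (2·δy/y)² = (2×0.0160)² = 0.00102;  (−½·δw/w)² = (-0.5×0.100)² = 0.00250
δQ/Q = √(0.124) = 0.352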